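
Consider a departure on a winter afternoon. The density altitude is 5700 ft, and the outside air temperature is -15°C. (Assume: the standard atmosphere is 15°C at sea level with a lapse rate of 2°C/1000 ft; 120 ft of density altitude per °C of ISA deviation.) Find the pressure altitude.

DA = PA + 120 × (OAT − (15 − 2·PA/1000)) = PA + 120·OAT − 1800 + 0.24·PA = 1.24·PA + 120·OAT − 1800.
So 1.24·PA = 5700 − 120 × (-15) + 1800 = 9300.
PA = 9300 / 1.24 = 7500 ft.

7500 ft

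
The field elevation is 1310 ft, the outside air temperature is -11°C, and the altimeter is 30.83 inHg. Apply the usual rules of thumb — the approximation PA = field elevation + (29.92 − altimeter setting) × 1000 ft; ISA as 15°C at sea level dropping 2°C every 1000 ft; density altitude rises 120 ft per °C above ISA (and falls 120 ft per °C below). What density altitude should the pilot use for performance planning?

-2624 ft

Pressure altitude = 1310 + (29.92 − 30.83) × 1000 = 1310 + (-910) = 400 ft.
ISA temperature at 400 ft = 15 − 2 × (400/1000) = 14.2°C.
ISA deviation = -11 − 14.2 = -25.2°C.
Density altitude = 400 + 120 × (-25.2) = -2624 ft.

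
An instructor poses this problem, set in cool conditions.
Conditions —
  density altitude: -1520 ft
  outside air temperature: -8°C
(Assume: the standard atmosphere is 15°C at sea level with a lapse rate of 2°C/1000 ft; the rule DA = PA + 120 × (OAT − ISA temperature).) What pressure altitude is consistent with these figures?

1000 ft

DA = PA + 120 × (OAT − (15 − 2·PA/1000)) = PA + 120·OAT − 1800 + 0.24·PA = 1.24·PA + 120·OAT − 1800.
So 1.24·PA = -1520 − 120 × (-8) + 1800 = 1240.
PA = 1240 / 1.24 = 1000 ft.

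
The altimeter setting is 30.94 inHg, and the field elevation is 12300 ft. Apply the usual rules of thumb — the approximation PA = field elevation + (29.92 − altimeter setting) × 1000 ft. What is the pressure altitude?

11280 ft

Pressure correction = (29.92 − 30.94) × 1000 = -1020 ft.
Pressure altitude = 12300 + (-1020) = 11280 ft.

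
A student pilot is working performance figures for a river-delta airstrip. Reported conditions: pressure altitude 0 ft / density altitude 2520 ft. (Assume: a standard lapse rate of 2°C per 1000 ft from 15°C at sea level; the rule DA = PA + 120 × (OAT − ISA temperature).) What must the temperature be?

36°C

Density altitude − pressure altitude = 2520 − 0 = +2520 ft.
At 120 ft/°C that is an ISA deviation of 2520/120 = +21°C.
ISA temperature at 0 ft = 15 − 2 × (0/1000) = 15°C.
OAT = ISA + deviation = 15 + (+21) = 36°C.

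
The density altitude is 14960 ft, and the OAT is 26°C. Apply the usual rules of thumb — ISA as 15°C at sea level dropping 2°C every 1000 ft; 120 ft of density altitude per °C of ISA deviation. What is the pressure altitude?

11000 ft

DA = PA + 120 × (OAT − (15 − 2·PA/1000)) = PA + 120·OAT − 1800 + 0.24·PA = 1.24·PA + 120·OAT − 1800.
So 1.24·PA = 14960 − 120 × 26 + 1800 = 13640.
PA = 13640 / 1.24 = 11000 ft.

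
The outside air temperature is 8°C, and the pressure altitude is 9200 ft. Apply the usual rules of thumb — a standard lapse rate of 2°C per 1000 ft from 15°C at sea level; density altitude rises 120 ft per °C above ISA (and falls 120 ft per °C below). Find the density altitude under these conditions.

10568 ft

ISA temperature at 9200 ft = 15 − 2 × (9200/1000) = -3.4°C.
ISA deviation = 8 − (-3.4) = +11.4°C.
Density altitude = 9200 + 120 × (11.4) = 9200 + (+1368) = 10568 ft.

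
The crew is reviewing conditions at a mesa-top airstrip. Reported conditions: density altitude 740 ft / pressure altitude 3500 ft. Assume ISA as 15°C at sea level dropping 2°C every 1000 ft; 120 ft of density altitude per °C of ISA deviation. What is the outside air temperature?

-15°C

Density altitude − pressure altitude = 740 − 3500 = -2760 ft.
At 120 ft/°C that is an ISA deviation of -2760/120 = -23°C.
ISA temperature at 3500 ft = 15 − 2 × (3500/1000) = 8°C.
OAT = ISA + deviation = 8 + (-23) = -15°C.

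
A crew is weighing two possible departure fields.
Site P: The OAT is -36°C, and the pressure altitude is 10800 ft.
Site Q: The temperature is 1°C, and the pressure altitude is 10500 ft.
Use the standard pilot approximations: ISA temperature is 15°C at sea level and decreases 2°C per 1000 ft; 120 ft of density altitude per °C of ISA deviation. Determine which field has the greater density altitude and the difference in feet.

Site Q by 4068 ft

Site P: ISA temp = -6.6°C, deviation -29.4°C, DA = 10800 + 120 × (-29.4) = 7272 ft.
Site Q: ISA temp = -6°C, deviation +7°C, DA = 10500 + 120 × 7 = 11340 ft.
Site Q is higher by 11340 − 7272 = 4068 ft.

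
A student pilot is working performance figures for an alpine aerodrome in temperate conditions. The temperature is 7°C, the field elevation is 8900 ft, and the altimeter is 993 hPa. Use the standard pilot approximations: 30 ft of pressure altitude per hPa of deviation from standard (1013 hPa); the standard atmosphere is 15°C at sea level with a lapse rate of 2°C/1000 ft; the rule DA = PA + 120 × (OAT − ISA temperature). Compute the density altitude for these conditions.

10820 ft

Pressure altitude = 8900 + (1013 − 993) × 30 = 8900 + (+600) = 9500 ft.
ISA temperature at 9500 ft = 15 − 2 × (9500/1000) = -4°C.
ISA deviation = 7 − (-4) = +11°C.
Density altitude = 9500 + 120 × (11) = 10820 ft.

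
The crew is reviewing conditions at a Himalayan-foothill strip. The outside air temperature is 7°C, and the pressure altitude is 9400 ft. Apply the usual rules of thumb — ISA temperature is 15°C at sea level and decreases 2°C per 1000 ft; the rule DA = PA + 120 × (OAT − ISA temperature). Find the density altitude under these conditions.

ISA temperature at 9400 ft = 15 − 2 × (9400/1000) = -3.8°C.
ISA deviation = 7 − (-3.8) = +10.8°C.
Density altitude = 9400 + 120 × (10.8) = 9400 + (+1296) = 10696 ft.

10696 ft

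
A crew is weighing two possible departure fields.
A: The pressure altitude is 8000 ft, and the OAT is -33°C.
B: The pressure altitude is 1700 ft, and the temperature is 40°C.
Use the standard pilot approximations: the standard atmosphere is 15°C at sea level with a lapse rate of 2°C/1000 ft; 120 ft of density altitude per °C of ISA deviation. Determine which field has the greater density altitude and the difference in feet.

A: ISA temp = -1°C, deviation -32°C, DA = 8000 + 120 × (-32) = 4160 ft.
B: ISA temp = 11.6°C, deviation +28.4°C, DA = 1700 + 120 × 28.4 = 5108 ft.
B is higher by 5108 − 4160 = 948 ft.

B by 948 ft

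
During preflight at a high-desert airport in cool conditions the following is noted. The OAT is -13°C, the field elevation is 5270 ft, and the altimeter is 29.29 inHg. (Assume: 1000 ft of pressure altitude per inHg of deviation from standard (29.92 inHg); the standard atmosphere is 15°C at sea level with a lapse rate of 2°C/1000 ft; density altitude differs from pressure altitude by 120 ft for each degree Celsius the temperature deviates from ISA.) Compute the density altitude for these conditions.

Pressure altitude = 5270 + (29.92 − 29.29) × 1000 = 5270 + (+630) = 5900 ft.
ISA temperature at 5900 ft = 15 − 2 × (5900/1000) = 3.2°C.
ISA deviation = -13 − 3.2 = -16.2°C.
Density altitude = 5900 + 120 × (-16.2) = 3956 ft.

3956 ft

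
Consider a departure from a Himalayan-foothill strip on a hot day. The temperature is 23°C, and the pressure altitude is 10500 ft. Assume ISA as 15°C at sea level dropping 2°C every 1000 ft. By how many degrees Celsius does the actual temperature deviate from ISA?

ISA temperature at 10500 ft = 15 − 2 × (10500/1000) = -6°C.
Deviation = OAT − ISA = 23 − (-6) = +29°C.

ISA+29°C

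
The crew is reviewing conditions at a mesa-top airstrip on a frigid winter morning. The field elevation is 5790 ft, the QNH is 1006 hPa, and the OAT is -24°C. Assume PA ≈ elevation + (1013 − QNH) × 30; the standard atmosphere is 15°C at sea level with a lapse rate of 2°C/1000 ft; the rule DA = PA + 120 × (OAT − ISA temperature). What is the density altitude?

2760 ft

Pressure altitude = 5790 + (1013 − 1006) × 30 = 5790 + (+210) = 6000 ft.
ISA temperature at 6000 ft = 15 − 2 × (6000/1000) = 3°C.
ISA deviation = -24 − 3 = -27°C.
Density altitude = 6000 + 120 × (-27) = 2760 ft.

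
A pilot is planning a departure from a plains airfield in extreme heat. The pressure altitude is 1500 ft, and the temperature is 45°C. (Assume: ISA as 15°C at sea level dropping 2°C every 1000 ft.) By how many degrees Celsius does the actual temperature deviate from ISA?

ISA temperature at 1500 ft = 15 − 2 × (1500/1000) = 12°C.
Deviation = OAT − ISA = 45 − 12 = +33°C.

ISA+33°C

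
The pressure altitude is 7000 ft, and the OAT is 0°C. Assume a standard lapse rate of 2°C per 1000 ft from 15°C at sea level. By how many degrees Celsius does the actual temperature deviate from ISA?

ISA-1°C

ISA temperature at 7000 ft = 15 − 2 × (7000/1000) = 1°C.
Deviation = OAT − ISA = 0 − 1 = -1°C.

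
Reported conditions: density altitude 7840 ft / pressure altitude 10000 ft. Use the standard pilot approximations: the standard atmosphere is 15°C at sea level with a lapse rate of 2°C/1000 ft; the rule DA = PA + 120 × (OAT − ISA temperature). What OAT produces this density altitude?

-23°C

Density altitude − pressure altitude = 7840 − 10000 = -2160 ft.
At 120 ft/°C that is an ISA deviation of -2160/120 = -18°C.
ISA temperature at 10000 ft = 15 − 2 × (10000/1000) = -5°C.
OAT = ISA + deviation = -5 + (-18) = -23°C.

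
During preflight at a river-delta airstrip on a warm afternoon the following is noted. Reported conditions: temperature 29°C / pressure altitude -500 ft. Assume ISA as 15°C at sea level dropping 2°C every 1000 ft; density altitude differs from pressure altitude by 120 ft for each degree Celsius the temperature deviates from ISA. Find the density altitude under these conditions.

1060 ft

ISA temperature at -500 ft = 15 − 2 × (-500/1000) = 16°C.
ISA deviation = 29 − 16 = +13°C.
Density altitude = -500 + 120 × (13) = -500 + (+1560) = 1060 ft.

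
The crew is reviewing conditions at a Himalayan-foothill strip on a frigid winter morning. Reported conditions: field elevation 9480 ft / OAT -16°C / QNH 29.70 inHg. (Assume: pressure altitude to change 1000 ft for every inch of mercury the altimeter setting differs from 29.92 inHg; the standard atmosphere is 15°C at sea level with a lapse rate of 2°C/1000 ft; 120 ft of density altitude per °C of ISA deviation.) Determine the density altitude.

Pressure altitude = 9480 + (29.92 − 29.70) × 1000 = 9480 + (+220) = 9700 ft.
ISA temperature at 9700 ft = 15 − 2 × (9700/1000) = -4.4°C.
ISA deviation = -16 − (-4.4) = -11.6°C.
Density altitude = 9700 + 120 × (-11.6) = 8308 ft.

8308 ft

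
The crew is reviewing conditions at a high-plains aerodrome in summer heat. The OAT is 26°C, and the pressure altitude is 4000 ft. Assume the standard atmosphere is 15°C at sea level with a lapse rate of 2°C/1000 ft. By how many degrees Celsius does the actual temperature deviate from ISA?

ISA temperature at 4000 ft = 15 − 2 × (4000/1000) = 7°C.
Deviation = OAT − ISA = 26 − 7 = +19°C.

ISA+19°C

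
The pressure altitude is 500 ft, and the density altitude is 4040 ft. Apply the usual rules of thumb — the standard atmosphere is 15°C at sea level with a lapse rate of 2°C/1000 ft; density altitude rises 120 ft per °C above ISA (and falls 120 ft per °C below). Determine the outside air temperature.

Density altitude − pressure altitude = 4040 − 500 = +3540 ft.
At 120 ft/°C that is an ISA deviation of 3540/120 = +29.5°C.
ISA temperature at 500 ft = 15 − 2 × (500/1000) = 14°C.
OAT = ISA + deviation = 14 + (+29.5) = 43.5°C.

43.5°C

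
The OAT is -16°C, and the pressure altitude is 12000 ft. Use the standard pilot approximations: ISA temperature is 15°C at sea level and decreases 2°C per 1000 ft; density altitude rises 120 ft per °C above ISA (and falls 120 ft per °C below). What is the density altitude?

ISA temperature at 12000 ft = 15 − 2 × (12000/1000) = -9°C.
ISA deviation = -16 − (-9) = -7°C.
Density altitude = 12000 + 120 × (-7) = 12000 + (-840) = 11160 ft.

11160 ft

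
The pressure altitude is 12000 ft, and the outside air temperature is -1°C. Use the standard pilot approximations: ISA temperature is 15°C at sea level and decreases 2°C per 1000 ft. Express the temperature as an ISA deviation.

ISA+8°C

ISA temperature at 12000 ft = 15 − 2 × (12000/1000) = -9°C.
Deviation = OAT − ISA = -1 − (-9) = +8°C.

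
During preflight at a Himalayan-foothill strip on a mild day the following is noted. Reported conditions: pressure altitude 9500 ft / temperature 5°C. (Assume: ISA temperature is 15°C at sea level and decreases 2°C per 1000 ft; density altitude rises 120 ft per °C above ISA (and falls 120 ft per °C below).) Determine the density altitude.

ISA temperature at 9500 ft = 15 − 2 × (9500/1000) = -4°C.
ISA deviation = 5 − (-4) = +9°C.
Density altitude = 9500 + 120 × (9) = 9500 + (+1080) = 10580 ft.

10580 ft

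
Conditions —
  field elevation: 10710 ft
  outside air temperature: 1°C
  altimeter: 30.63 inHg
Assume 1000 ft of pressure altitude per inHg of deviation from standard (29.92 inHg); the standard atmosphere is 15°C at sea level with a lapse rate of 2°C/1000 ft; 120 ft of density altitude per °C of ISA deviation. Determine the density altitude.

Pressure altitude = 10710 + (29.92 − 30.63) × 1000 = 10710 + (-710) = 10000 ft.
ISA temperature at 10000 ft = 15 − 2 × (10000/1000) = -5°C.
ISA deviation = 1 − (-5) = +6°C.
Density altitude = 10000 + 120 × (6) = 10720 ft.

10720 ft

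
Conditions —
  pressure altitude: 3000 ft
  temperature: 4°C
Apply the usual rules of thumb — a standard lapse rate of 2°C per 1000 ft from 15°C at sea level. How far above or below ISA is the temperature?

ISA temperature at 3000 ft = 15 − 2 × (3000/1000) = 9°C.
Deviation = OAT − ISA = 4 − 9 = -5°C.

ISA-5°C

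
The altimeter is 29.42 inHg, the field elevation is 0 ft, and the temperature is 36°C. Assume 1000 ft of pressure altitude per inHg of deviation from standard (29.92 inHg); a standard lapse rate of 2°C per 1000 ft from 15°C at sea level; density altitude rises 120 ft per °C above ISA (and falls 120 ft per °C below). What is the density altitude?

Pressure altitude = 0 + (29.92 − 29.42) × 1000 = 0 + (+500) = 500 ft.
ISA temperature at 500 ft = 15 − 2 × (500/1000) = 14°C.
ISA deviation = 36 − 14 = +22°C.
Density altitude = 500 + 120 × (22) = 3140 ft.

3140 ft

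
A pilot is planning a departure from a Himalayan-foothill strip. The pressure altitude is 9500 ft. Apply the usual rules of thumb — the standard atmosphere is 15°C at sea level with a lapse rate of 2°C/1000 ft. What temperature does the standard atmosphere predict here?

ISA temperature = 15 − 2 × (9500/1000) = 15 − 19 = -4°C.

-4°C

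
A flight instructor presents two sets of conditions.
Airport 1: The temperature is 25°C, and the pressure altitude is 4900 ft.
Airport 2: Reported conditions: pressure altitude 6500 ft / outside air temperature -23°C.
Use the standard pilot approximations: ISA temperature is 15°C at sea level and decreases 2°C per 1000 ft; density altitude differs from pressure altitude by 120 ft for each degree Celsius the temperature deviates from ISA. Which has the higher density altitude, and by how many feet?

Airport 1 by 3776 ft

Airport 1: ISA temp = 5.2°C, deviation +19.8°C, DA = 4900 + 120 × 19.8 = 7276 ft.
Airport 2: ISA temp = 2°C, deviation -25°C, DA = 6500 + 120 × (-25) = 3500 ft.
Airport 1 is higher by 7276 − 3500 = 3776 ft.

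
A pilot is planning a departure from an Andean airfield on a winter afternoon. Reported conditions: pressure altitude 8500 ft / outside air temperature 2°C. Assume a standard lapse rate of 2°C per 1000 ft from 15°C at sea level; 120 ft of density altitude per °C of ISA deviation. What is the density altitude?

ISA temperature at 8500 ft = 15 − 2 × (8500/1000) = -2°C.
ISA deviation = 2 − (-2) = +4°C.
Density altitude = 8500 + 120 × (4) = 8500 + (+480) = 8980 ft.

8980 ft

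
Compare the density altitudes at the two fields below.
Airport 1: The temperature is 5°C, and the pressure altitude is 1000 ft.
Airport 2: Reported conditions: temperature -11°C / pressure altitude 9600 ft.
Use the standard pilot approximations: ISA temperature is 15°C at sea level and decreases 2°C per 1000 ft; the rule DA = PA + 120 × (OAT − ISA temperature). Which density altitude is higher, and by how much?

Airport 1: ISA temp = 13°C, deviation -8°C, DA = 1000 + 120 × (-8) = 40 ft.
Airport 2: ISA temp = -4.2°C, deviation -6.8°C, DA = 9600 + 120 × (-6.8) = 8784 ft.
Airport 2 is higher by 8784 − 40 = 8744 ft.

Airport 2 by 8744 ft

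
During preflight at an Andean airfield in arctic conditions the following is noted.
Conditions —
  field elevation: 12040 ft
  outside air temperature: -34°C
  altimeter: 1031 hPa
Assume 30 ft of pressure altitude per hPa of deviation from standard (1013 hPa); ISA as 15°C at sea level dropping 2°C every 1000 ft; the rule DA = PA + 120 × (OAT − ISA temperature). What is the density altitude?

8380 ft

Pressure altitude = 12040 + (1013 − 1031) × 30 = 12040 + (-540) = 11500 ft.
ISA temperature at 11500 ft = 15 − 2 × (11500/1000) = -8°C.
ISA deviation = -34 − (-8) = -26°C.
Density altitude = 11500 + 120 × (-26) = 8380 ft.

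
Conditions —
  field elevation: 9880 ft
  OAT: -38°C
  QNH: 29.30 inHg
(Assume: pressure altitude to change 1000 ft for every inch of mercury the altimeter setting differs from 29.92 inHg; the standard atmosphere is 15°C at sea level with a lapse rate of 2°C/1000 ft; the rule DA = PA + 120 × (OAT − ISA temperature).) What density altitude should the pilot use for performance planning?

Pressure altitude = 9880 + (29.92 − 29.30) × 1000 = 9880 + (+620) = 10500 ft.
ISA temperature at 10500 ft = 15 − 2 × (10500/1000) = -6°C.
ISA deviation = -38 − (-6) = -32°C.
Density altitude = 10500 + 120 × (-32) = 6660 ft.

6660 ft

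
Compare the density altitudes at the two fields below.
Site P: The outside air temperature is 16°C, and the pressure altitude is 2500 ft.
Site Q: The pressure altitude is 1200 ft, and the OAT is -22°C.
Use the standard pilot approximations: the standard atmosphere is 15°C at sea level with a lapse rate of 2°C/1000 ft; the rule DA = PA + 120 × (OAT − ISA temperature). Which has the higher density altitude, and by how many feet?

Site P: ISA temp = 10°C, deviation +6°C, DA = 2500 + 120 × 6 = 3220 ft.
Site Q: ISA temp = 12.6°C, deviation -34.6°C, DA = 1200 + 120 × (-34.6) = -2952 ft.
Site P is higher by 3220 − (-2952) = 6172 ft.

Site P by 6172 ft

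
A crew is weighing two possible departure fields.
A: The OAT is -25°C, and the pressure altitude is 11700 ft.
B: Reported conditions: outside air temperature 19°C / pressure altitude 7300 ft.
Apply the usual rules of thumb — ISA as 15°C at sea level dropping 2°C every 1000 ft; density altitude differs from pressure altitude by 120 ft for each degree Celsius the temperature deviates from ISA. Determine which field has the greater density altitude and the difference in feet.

A by 176 ft

A: ISA temp = -8.4°C, deviation -16.6°C, DA = 11700 + 120 × (-16.6) = 9708 ft.
B: ISA temp = 0.4°C, deviation +18.6°C, DA = 7300 + 120 × 18.6 = 9532 ft.
A is higher by 9708 − 9532 = 176 ft.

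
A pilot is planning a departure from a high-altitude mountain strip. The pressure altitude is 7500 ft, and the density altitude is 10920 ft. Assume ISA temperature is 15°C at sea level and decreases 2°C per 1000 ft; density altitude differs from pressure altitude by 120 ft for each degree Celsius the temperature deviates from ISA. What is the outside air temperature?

28.5°C

Density altitude − pressure altitude = 10920 − 7500 = +3420 ft.
At 120 ft/°C that is an ISA deviation of 3420/120 = +28.5°C.
ISA temperature at 7500 ft = 15 − 2 × (7500/1000) = 0°C.
OAT = ISA + deviation = 0 + (+28.5) = 28.5°C.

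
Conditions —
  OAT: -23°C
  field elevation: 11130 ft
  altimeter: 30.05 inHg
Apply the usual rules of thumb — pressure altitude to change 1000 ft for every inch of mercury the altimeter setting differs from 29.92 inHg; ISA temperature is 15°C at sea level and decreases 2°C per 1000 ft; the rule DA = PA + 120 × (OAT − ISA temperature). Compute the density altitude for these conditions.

Pressure altitude = 11130 + (29.92 − 30.05) × 1000 = 11130 + (-130) = 11000 ft.
ISA temperature at 11000 ft = 15 − 2 × (11000/1000) = -7°C.
ISA deviation = -23 − (-7) = -16°C.
Density altitude = 11000 + 120 × (-16) = 9080 ft.

9080 ft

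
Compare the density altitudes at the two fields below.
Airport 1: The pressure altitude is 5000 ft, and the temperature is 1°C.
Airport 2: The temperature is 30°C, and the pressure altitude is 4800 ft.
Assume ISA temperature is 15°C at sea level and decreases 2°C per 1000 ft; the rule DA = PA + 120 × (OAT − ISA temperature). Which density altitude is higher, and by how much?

Airport 2 by 3232 ft

Airport 1: ISA temp = 5°C, deviation -4°C, DA = 5000 + 120 × (-4) = 4520 ft.
Airport 2: ISA temp = 5.4°C, deviation +24.6°C, DA = 4800 + 120 × 24.6 = 7752 ft.
Airport 2 is higher by 7752 − 4520 = 3232 ft.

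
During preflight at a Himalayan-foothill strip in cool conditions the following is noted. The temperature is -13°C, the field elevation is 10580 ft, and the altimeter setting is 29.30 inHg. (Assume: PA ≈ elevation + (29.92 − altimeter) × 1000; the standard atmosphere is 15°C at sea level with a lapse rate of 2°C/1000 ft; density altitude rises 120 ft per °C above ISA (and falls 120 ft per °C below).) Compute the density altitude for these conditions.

10528 ft

Pressure altitude = 10580 + (29.92 − 29.30) × 1000 = 10580 + (+620) = 11200 ft.
ISA temperature at 11200 ft = 15 − 2 × (11200/1000) = -7.4°C.
ISA deviation = -13 − (-7.4) = -5.6°C.
Density altitude = 11200 + 120 × (-5.6) = 10528 ft.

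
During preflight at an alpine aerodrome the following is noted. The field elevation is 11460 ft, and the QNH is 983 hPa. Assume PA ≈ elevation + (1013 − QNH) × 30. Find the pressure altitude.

12360 ft

Pressure correction = (1013 − 983) × 30 = +900 ft.
Pressure altitude = 11460 + (+900) = 12360 ft.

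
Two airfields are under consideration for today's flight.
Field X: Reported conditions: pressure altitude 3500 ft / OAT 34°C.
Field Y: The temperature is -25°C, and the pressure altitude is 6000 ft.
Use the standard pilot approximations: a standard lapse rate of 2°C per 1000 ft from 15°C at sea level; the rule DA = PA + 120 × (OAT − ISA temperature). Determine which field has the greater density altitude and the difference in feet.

Field X by 3980 ft

Field X: ISA temp = 8°C, deviation +26°C, DA = 3500 + 120 × 26 = 6620 ft.
Field Y: ISA temp = 3°C, deviation -28°C, DA = 6000 + 120 × (-28) = 2640 ft.
Field X is higher by 6620 − 2640 = 3980 ft.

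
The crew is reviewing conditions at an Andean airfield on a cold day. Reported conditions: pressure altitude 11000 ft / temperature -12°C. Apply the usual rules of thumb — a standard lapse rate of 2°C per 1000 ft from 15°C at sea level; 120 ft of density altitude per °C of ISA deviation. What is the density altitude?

10400 ft

ISA temperature at 11000 ft = 15 − 2 × (11000/1000) = -7°C.
ISA deviation = -12 − (-7) = -5°C.
Density altitude = 11000 + 120 × (-5) = 11000 + (-600) = 10400 ft.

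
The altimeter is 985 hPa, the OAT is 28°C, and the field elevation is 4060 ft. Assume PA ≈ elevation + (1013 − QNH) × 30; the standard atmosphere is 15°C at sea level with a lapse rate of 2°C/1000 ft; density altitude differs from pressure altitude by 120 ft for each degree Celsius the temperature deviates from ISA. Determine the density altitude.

Pressure altitude = 4060 + (1013 − 985) × 30 = 4060 + (+840) = 4900 ft.
ISA temperature at 4900 ft = 15 − 2 × (4900/1000) = 5.2°C.
ISA deviation = 28 − 5.2 = +22.8°C.
Density altitude = 4900 + 120 × (22.8) = 7636 ft.

7636 ft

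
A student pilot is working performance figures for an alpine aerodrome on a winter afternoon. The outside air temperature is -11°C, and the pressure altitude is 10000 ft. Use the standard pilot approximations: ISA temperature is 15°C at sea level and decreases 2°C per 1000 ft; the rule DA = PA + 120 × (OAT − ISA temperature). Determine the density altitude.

9280 ft

ISA temperature at 10000 ft = 15 − 2 × (10000/1000) = -5°C.
ISA deviation = -11 − (-5) = -6°C.
Density altitude = 10000 + 120 × (-6) = 10000 + (-720) = 9280 ft.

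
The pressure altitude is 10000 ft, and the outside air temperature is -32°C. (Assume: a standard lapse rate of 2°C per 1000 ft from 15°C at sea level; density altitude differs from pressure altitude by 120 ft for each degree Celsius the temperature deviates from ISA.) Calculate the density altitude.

6760 ft

ISA temperature at 10000 ft = 15 − 2 × (10000/1000) = -5°C.
ISA deviation = -32 − (-5) = -27°C.
Density altitude = 10000 + 120 × (-27) = 10000 + (-3240) = 6760 ft.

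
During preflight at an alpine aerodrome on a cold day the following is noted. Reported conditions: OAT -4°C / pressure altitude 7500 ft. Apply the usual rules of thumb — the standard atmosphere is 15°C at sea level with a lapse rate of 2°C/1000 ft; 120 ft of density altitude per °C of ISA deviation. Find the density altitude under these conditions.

7020 ft

ISA temperature at 7500 ft = 15 − 2 × (7500/1000) = 0°C.
ISA deviation = -4 − 0 = -4°C.
Density altitude = 7500 + 120 × (-4) = 7500 + (-480) = 7020 ft.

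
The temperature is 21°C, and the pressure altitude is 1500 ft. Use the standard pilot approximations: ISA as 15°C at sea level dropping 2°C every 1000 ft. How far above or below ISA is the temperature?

ISA temperature at 1500 ft = 15 − 2 × (1500/1000) = 12°C.
Deviation = OAT − ISA = 21 − 12 = +9°C.

ISA+9°C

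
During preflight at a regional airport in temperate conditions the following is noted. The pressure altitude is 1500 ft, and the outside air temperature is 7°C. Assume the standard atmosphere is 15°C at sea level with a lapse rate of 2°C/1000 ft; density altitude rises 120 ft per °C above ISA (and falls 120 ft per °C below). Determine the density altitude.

ISA temperature at 1500 ft = 15 − 2 × (1500/1000) = 12°C.
ISA deviation = 7 − 12 = -5°C.
Density altitude = 1500 + 120 × (-5) = 1500 + (-600) = 900 ft.

900 ft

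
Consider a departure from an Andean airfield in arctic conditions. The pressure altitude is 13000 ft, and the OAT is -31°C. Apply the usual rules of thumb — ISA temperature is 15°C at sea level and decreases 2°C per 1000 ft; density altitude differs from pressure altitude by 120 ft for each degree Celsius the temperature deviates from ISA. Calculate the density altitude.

10600 ft

ISA temperature at 13000 ft = 15 − 2 × (13000/1000) = -11°C.
ISA deviation = -31 − (-11) = -20°C.
Density altitude = 13000 + 120 × (-20) = 13000 + (-2400) = 10600 ft.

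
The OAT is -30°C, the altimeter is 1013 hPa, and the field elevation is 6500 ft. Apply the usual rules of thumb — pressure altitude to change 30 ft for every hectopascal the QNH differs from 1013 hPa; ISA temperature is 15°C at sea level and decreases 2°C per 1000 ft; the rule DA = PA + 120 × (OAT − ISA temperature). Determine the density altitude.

Pressure altitude = 6500 + (1013 − 1013) × 30 = 6500 + (0) = 6500 ft.
ISA temperature at 6500 ft = 15 − 2 × (6500/1000) = 2°C.
ISA deviation = -30 − 2 = -32°C.
Density altitude = 6500 + 120 × (-32) = 2660 ft.

2660 ft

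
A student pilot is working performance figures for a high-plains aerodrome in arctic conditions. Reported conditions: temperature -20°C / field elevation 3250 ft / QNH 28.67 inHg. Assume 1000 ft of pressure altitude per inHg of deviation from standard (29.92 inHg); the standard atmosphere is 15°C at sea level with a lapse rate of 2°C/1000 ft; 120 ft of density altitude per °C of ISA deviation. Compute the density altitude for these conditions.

Pressure altitude = 3250 + (29.92 − 28.67) × 1000 = 3250 + (+1250) = 4500 ft.
ISA temperature at 4500 ft = 15 − 2 × (4500/1000) = 6°C.
ISA deviation = -20 − 6 = -26°C.
Density altitude = 4500 + 120 × (-26) = 1380 ft.

1380 ft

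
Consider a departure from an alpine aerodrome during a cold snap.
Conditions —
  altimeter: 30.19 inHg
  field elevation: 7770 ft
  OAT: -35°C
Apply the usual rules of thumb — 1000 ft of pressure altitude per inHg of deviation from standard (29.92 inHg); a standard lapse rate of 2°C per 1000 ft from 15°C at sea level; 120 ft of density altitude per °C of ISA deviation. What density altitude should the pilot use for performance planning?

3300 ft

Pressure altitude = 7770 + (29.92 − 30.19) × 1000 = 7770 + (-270) = 7500 ft.
ISA temperature at 7500 ft = 15 − 2 × (7500/1000) = 0°C.
ISA deviation = -35 − 0 = -35°C.
Density altitude = 7500 + 120 × (-35) = 3300 ft.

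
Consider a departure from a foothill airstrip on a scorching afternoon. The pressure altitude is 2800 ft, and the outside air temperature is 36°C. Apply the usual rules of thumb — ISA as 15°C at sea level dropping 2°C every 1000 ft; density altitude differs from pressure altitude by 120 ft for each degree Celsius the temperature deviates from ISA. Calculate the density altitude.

ISA temperature at 2800 ft = 15 − 2 × (2800/1000) = 9.4°C.
ISA deviation = 36 − 9.4 = +26.6°C.
Density altitude = 2800 + 120 × (26.6) = 2800 + (+3192) = 5992 ft.

5992 ft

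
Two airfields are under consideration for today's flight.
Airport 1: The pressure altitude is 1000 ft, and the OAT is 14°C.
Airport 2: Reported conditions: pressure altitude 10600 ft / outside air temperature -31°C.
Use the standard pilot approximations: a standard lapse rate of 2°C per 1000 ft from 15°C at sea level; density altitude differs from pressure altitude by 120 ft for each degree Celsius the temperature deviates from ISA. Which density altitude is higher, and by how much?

Airport 2 by 6504 ft

Airport 1: ISA temp = 13°C, deviation +1°C, DA = 1000 + 120 × 1 = 1120 ft.
Airport 2: ISA temp = -6.2°C, deviation -24.8°C, DA = 10600 + 120 × (-24.8) = 7624 ft.
Airport 2 is higher by 7624 − 1120 = 6504 ft.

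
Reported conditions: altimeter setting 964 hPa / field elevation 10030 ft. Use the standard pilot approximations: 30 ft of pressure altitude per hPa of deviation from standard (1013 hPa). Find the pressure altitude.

11500 ft

Pressure correction = (1013 − 964) × 30 = +1470 ft.
Pressure altitude = 10030 + (+1470) = 11500 ft.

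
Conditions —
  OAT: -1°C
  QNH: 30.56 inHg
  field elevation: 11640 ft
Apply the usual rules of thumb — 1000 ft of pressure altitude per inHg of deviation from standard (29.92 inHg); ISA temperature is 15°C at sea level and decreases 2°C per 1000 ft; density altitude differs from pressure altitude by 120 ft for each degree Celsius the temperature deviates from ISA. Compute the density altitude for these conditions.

Pressure altitude = 11640 + (29.92 − 30.56) × 1000 = 11640 + (-640) = 11000 ft.
ISA temperature at 11000 ft = 15 − 2 × (11000/1000) = -7°C.
ISA deviation = -1 − (-7) = +6°C.
Density altitude = 11000 + 120 × (6) = 11720 ft.

11720 ft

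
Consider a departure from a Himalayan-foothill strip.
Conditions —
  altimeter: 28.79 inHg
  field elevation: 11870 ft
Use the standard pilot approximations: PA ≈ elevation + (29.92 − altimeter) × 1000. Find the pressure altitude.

13000 ft

Pressure correction = (29.92 − 28.79) × 1000 = +1130 ft.
Pressure altitude = 11870 + (+1130) = 13000 ft.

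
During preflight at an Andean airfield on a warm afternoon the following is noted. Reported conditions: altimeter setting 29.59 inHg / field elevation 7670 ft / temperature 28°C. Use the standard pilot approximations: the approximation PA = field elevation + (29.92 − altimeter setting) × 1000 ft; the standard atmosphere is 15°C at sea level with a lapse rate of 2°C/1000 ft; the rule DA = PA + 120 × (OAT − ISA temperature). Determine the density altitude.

Pressure altitude = 7670 + (29.92 − 29.59) × 1000 = 7670 + (+330) = 8000 ft.
ISA temperature at 8000 ft = 15 − 2 × (8000/1000) = -1°C.
ISA deviation = 28 − (-1) = +29°C.
Density altitude = 8000 + 120 × (29) = 11480 ft.

11480 ft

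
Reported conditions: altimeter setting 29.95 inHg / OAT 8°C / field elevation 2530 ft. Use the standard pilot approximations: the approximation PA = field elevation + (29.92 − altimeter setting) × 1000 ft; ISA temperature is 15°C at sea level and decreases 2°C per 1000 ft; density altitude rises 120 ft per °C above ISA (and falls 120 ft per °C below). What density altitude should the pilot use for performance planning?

2260 ft

Pressure altitude = 2530 + (29.92 − 29.95) × 1000 = 2530 + (-30) = 2500 ft.
ISA temperature at 2500 ft = 15 − 2 × (2500/1000) = 10°C.
ISA deviation = 8 − 10 = -2°C.
Density altitude = 2500 + 120 × (-2) = 2260 ft.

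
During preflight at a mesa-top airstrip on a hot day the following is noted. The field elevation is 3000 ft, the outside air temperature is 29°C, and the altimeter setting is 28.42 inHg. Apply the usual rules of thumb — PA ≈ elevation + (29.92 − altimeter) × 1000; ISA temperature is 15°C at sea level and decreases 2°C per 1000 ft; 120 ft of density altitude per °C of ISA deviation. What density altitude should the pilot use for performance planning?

Pressure altitude = 3000 + (29.92 − 28.42) × 1000 = 3000 + (+1500) = 4500 ft.
ISA temperature at 4500 ft = 15 − 2 × (4500/1000) = 6°C.
ISA deviation = 29 − 6 = +23°C.
Density altitude = 4500 + 120 × (23) = 7260 ft.

7260 ft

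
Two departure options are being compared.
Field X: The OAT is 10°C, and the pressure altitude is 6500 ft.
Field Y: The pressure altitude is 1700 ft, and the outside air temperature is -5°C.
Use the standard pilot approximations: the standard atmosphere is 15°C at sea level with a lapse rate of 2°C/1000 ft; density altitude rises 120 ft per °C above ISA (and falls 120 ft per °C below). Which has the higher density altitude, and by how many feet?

Field X: ISA temp = 2°C, deviation +8°C, DA = 6500 + 120 × 8 = 7460 ft.
Field Y: ISA temp = 11.6°C, deviation -16.6°C, DA = 1700 + 120 × (-16.6) = -292 ft.
Field X is higher by 7460 − (-292) = 7752 ft.

Field X by 7752 ft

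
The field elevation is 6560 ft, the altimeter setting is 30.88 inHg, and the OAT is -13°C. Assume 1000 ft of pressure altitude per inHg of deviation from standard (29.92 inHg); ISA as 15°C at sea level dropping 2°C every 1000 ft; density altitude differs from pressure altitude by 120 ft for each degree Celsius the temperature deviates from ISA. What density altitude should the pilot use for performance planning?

Pressure altitude = 6560 + (29.92 − 30.88) × 1000 = 6560 + (-960) = 5600 ft.
ISA temperature at 5600 ft = 15 − 2 × (5600/1000) = 3.8°C.
ISA deviation = -13 − 3.8 = -16.8°C.
Density altitude = 5600 + 120 × (-16.8) = 3584 ft.

3584 ft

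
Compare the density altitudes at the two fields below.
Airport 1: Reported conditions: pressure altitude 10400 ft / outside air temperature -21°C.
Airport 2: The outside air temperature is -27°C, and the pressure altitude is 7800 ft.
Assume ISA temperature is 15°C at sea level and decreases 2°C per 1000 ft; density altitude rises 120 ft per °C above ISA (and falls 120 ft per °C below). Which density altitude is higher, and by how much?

Airport 1 by 3944 ft

Airport 1: ISA temp = -5.8°C, deviation -15.2°C, DA = 10400 + 120 × (-15.2) = 8576 ft.
Airport 2: ISA temp = -0.6°C, deviation -26.4°C, DA = 7800 + 120 × (-26.4) = 4632 ft.
Airport 1 is higher by 8576 − 4632 = 3944 ft.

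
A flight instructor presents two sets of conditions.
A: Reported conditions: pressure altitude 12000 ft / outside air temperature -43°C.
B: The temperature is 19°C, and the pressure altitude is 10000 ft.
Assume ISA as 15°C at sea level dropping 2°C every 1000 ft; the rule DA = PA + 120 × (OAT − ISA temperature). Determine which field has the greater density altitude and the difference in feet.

A: ISA temp = -9°C, deviation -34°C, DA = 12000 + 120 × (-34) = 7920 ft.
B: ISA temp = -5°C, deviation +24°C, DA = 10000 + 120 × 24 = 12880 ft.
B is higher by 12880 − 7920 = 4960 ft.

B by 4960 ft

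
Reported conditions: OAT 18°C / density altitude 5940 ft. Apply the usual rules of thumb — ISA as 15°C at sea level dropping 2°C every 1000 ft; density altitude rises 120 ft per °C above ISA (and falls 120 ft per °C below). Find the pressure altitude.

DA = PA + 120 × (OAT − (15 − 2·PA/1000)) = PA + 120·OAT − 1800 + 0.24·PA = 1.24·PA + 120·OAT − 1800.
So 1.24·PA = 5940 − 120 × 18 + 1800 = 5580.
PA = 5580 / 1.24 = 4500 ft.

4500 ft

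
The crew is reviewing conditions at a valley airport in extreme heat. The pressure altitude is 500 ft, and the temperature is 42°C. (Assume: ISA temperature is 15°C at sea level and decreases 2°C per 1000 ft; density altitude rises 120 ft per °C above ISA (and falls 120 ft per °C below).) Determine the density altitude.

3860 ft

ISA temperature at 500 ft = 15 − 2 × (500/1000) = 14°C.
ISA deviation = 42 − 14 = +28°C.
Density altitude = 500 + 120 × (28) = 500 + (+3360) = 3860 ft.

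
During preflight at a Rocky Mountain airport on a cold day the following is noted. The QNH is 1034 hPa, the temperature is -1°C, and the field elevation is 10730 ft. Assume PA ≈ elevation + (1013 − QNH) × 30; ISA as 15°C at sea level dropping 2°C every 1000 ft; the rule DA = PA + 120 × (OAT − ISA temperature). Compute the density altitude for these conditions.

10604 ft

Pressure altitude = 10730 + (1013 − 1034) × 30 = 10730 + (-630) = 10100 ft.
ISA temperature at 10100 ft = 15 − 2 × (10100/1000) = -5.2°C.
ISA deviation = -1 − (-5.2) = +4.2°C.
Density altitude = 10100 + 120 × (4.2) = 10604 ft.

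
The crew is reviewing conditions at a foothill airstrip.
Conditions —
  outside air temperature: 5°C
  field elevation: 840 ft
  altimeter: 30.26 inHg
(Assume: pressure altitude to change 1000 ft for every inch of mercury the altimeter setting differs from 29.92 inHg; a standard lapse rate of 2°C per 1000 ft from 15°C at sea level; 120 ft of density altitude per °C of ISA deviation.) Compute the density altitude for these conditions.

Pressure altitude = 840 + (29.92 − 30.26) × 1000 = 840 + (-340) = 500 ft.
ISA temperature at 500 ft = 15 − 2 × (500/1000) = 14°C.
ISA deviation = 5 − 14 = -9°C.
Density altitude = 500 + 120 × (-9) = -580 ft.

-580 ft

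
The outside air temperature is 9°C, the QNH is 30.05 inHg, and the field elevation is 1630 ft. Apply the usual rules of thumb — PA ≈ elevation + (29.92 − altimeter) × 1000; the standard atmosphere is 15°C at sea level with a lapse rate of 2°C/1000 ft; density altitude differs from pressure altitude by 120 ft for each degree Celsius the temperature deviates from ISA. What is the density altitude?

Pressure altitude = 1630 + (29.92 − 30.05) × 1000 = 1630 + (-130) = 1500 ft.
ISA temperature at 1500 ft = 15 − 2 × (1500/1000) = 12°C.
ISA deviation = 9 − 12 = -3°C.
Density altitude = 1500 + 120 × (-3) = 1140 ft.

1140 ft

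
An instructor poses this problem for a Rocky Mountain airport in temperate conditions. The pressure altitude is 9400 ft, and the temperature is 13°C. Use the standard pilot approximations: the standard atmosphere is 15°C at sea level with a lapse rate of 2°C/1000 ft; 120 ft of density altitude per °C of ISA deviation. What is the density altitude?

11416 ft

ISA temperature at 9400 ft = 15 − 2 × (9400/1000) = -3.8°C.
ISA deviation = 13 − (-3.8) = +16.8°C.
Density altitude = 9400 + 120 × (16.8) = 9400 + (+2016) = 11416 ft.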